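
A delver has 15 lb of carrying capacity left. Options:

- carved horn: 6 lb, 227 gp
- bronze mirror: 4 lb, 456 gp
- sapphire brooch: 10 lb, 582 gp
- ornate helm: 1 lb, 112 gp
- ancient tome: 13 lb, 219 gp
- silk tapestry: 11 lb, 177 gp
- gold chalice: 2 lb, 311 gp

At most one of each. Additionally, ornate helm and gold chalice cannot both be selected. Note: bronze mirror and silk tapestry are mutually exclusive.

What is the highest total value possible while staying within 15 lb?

Density check — gold chalice 155.50, bronze mirror 114.00, ornate helm 112.00 are the best per lb.
Bronze mirror + sapphire brooch + ornate helm uses 15 of the 15 lb and totals 1150.
Runner-up bronze mirror + sapphire brooch tops out at 1038.

1150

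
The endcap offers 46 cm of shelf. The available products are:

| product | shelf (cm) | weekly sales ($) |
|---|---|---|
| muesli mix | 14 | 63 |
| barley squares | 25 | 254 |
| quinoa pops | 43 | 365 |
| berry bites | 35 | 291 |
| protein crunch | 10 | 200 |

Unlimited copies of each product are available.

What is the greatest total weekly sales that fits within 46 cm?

4×protein crunch uses 40 of the 46 cm and totals 800.
No other feasible combination exceeds 800.

800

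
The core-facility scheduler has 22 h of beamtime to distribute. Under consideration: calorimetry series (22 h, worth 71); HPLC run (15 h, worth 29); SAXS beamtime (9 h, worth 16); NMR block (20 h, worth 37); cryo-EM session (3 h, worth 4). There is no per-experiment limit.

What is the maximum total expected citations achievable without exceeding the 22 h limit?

71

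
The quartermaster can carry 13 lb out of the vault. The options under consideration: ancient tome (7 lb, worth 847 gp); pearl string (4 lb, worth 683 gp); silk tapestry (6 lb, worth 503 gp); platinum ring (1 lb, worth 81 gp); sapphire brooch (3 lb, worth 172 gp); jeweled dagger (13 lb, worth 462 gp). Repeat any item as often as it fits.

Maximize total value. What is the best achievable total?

2130

Taking 3×pearl string + platinum ring: 13 lb used, 2130 in value.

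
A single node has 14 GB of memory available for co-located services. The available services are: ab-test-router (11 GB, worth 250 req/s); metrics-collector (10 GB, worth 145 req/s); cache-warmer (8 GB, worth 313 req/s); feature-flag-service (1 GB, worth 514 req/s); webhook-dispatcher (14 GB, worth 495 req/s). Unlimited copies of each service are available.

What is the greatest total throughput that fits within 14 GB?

Density check — feature-flag-service 514.00, cache-warmer 39.12, webhook-dispatcher 35.36, ab-test-router 22.73 are the best per GB.
The ratio ordering already packs tightly: 14×feature-flag-service, 14 GB, 7196.
That's the maximum — no swap from here does better than 7196.

7196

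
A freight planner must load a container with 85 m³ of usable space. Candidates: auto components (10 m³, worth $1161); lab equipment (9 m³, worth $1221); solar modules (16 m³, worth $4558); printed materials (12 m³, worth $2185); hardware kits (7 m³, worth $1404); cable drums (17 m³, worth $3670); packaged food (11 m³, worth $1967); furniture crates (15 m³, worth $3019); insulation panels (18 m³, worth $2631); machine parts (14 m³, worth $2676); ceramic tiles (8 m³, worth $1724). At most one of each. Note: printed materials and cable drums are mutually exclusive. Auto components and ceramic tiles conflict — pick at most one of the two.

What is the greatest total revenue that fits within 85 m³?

Taking the top-ratio shipments first gives solar modules + hardware kits + cable drums + furniture crates + machine parts + ceramic tiles for 17051 (77 m³).
Dropping hardware kits frees 7 m³; slotting in packaged food (11 m³) lifts the total to 17614 at 81 m³.

17614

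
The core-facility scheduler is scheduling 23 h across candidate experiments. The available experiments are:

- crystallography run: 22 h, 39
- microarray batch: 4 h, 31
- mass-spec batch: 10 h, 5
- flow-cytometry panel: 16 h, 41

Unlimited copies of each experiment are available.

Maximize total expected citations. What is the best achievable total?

155

Taking 5×microarray batch: 20 h used, 155 in expected citations.
Every other selection either busts 23 h or fails to beat 155.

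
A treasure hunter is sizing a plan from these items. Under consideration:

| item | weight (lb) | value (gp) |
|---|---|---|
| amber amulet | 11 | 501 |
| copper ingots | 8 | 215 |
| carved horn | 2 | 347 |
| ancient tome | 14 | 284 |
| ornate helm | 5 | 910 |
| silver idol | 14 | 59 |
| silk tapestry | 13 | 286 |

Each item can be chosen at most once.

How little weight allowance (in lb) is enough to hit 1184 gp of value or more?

7

Minimise lb subject to total value ≥ 1184.
carved horn + ornate helm: 1257 value at 7 lb.
Any bundle with less than 7 lb falls short of 1184.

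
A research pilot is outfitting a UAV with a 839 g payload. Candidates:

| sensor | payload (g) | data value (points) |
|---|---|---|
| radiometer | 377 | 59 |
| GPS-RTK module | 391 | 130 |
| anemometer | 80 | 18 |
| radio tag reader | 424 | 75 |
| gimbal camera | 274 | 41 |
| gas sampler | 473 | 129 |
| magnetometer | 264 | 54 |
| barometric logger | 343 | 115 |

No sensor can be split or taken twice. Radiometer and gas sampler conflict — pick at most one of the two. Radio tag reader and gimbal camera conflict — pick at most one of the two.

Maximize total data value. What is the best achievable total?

GPS-RTK module + anemometer + barometric logger uses 814 of the 839 g and totals 263.
The closest alternative, GPS-RTK module + barometric logger, reaches only 245.

263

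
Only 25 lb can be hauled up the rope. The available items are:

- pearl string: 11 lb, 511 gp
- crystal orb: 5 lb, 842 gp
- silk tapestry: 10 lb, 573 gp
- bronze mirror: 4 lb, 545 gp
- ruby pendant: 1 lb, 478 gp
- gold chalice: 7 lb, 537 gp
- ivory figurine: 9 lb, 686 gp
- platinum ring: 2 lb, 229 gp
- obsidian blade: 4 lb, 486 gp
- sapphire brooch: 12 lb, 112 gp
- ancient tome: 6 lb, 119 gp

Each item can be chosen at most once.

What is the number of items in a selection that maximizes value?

Best achievable value is 3266.
For example crystal orb + bronze mirror + ruby pendant + ivory figurine + platinum ring + obsidian blade achieves it, using 25 lb.
Any selection reaching 3266 contains exactly 6 items.

6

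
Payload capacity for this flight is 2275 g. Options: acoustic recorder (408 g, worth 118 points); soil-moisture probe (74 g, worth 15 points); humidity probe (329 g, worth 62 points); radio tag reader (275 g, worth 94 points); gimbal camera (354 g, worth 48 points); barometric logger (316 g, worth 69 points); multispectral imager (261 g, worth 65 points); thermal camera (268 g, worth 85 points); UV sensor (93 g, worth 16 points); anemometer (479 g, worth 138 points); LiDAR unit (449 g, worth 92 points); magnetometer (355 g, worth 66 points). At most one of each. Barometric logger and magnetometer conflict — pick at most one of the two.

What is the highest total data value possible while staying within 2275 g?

611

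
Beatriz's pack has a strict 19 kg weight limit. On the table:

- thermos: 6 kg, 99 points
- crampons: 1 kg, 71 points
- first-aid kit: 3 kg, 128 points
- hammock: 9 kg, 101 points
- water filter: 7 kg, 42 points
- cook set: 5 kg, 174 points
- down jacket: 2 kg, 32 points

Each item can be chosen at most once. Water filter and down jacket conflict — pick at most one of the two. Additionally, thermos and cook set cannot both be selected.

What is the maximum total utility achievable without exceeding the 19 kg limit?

Density check — crampons 71.00, first-aid kit 42.67, cook set 34.80 are the best per kg.
Best packing: crampons + first-aid kit + hammock + cook set — 18 kg, 474 total.

474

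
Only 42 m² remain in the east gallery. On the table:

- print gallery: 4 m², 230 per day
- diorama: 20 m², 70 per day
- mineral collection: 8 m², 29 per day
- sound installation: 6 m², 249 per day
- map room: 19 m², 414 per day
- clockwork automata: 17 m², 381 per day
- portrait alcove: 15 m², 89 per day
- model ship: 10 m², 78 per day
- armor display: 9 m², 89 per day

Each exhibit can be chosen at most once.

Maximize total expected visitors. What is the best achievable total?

1044

A density-first pass picks print gallery + sound installation + clockwork automata + armor display — 949 at 36 m².
Dropping print gallery and armor display frees 13 m²; slotting in map room (19 m²) lifts the total to 1044 at 42 m².
Next best is print gallery + map room + clockwork automata at 1025 (40 m²) — short by 19.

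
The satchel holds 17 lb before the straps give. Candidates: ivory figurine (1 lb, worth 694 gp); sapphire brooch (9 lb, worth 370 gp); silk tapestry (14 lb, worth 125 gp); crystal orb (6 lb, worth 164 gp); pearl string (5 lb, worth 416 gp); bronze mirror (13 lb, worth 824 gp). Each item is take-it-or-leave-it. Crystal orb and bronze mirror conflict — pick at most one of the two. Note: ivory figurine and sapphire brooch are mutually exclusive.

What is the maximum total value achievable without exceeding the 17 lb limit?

1518

Best packing: ivory figurine + bronze mirror — 14 lb, 1518 total.
The spare 3 lb is too small for any remaining item, and no feasible exchange beats 1518.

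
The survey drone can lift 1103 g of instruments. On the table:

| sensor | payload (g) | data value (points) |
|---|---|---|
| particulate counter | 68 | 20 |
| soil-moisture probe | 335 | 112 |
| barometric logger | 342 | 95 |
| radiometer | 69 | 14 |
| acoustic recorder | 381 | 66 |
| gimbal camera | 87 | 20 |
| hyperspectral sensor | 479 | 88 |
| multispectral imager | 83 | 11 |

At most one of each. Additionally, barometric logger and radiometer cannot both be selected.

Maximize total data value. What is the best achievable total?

273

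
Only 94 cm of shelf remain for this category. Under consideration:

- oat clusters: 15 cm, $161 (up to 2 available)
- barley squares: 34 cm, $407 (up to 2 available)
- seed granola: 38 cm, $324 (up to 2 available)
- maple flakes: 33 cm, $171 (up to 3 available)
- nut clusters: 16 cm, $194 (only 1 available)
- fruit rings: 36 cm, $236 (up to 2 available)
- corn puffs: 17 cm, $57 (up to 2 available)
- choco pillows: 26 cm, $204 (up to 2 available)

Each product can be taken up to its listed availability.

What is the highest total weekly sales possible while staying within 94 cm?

1018

A density-first pass picks 2×barley squares + nut clusters — 1008 at 84 cm.
The 16 cm tied up in nut clusters is better spent on choco pillows — total rises to 1018 (94 cm).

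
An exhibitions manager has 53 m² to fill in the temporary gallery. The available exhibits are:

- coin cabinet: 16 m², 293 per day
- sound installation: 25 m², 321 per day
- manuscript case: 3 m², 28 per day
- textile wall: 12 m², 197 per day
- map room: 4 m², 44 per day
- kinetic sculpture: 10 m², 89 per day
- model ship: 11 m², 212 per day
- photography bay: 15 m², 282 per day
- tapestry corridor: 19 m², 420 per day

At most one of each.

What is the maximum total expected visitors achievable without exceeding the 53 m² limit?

1023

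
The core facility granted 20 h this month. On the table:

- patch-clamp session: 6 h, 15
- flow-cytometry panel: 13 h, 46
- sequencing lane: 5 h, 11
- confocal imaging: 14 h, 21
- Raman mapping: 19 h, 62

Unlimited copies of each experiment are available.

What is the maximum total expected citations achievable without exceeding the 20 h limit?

The ratio heuristic lands on patch-clamp session + flow-cytometry panel (61) but leaves 1 h idle.
Replace patch-clamp session and flow-cytometry panel with Raman mapping: the trade gains 1 net, giving 62 at 19 h.
Every other selection either busts 20 h or fails to beat 62.

62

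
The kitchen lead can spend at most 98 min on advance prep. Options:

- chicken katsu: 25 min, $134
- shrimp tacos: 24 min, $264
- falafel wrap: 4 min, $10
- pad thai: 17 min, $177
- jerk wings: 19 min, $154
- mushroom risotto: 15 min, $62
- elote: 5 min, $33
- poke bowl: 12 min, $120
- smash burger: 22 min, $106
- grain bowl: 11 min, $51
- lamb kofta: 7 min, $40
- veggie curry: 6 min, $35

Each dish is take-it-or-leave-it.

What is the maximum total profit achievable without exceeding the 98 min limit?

849

Density check — shrimp tacos 11.00, pad thai 10.41, poke bowl 10.00 are the best per min.
Taking the top-ratio dishes first gives shrimp tacos + falafel wrap + pad thai + jerk wings + elote + poke bowl + lamb kofta + veggie curry for 833 (94 min).
A better packing is chicken katsu + shrimp tacos + pad thai + jerk wings + poke bowl: 97 min, total 849.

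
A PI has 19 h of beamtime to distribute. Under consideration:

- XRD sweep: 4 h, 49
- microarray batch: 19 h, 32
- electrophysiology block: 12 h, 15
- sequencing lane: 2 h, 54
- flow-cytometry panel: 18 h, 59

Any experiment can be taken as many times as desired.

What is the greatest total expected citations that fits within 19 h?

486

Taking 9×sequencing lane: 18 h used, 486 in expected citations.
Nothing else within 19 h beats 486.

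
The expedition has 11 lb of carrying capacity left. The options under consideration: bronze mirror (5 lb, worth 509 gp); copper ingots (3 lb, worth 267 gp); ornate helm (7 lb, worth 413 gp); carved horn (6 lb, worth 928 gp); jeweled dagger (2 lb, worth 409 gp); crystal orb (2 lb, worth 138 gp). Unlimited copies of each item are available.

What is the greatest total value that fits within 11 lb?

2045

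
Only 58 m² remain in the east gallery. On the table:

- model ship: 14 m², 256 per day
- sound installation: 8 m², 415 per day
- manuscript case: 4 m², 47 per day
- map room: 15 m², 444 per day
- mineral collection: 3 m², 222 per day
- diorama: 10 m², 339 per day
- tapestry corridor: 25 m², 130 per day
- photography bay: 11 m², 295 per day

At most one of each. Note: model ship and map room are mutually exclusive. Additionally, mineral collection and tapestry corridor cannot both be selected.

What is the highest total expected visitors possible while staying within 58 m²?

1762

Sound installation + manuscript case + map room + mineral collection + diorama + photography bay uses 51 of the 58 m² and totals 1762.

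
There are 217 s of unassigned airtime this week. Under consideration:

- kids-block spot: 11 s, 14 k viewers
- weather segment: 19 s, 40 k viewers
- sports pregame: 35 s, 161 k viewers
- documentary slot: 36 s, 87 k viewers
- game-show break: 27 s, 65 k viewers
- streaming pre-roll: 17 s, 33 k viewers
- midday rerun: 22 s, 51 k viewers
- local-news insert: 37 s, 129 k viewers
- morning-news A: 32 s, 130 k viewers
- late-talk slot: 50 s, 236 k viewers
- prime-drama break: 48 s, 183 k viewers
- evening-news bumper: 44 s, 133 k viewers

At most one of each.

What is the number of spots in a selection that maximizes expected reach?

The maximum expected reach within 217 s is 853.
One optimal bundle: kids-block spot + sports pregame + local-news insert + morning-news A + late-talk slot + prime-drama break (213 s).
Any selection reaching 853 contains exactly 6 spots.

6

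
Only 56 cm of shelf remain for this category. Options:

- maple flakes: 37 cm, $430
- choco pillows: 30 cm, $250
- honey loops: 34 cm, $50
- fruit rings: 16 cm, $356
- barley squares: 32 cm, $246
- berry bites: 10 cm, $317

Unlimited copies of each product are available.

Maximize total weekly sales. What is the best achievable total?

1624

Filling by ratio: 5×berry bites for 1585, with 6 cm left unused.
Replace berry bites with fruit rings: the trade gains 39 net, giving 1624 at 56 cm.
That's the maximum — no swap from here does better than 1624.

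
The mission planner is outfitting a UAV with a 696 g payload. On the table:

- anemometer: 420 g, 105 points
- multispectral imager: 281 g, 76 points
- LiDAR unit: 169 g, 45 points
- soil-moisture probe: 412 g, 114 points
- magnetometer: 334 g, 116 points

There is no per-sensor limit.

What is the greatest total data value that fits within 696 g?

232

Best packing: 2×magnetometer — 668 g, 232 total.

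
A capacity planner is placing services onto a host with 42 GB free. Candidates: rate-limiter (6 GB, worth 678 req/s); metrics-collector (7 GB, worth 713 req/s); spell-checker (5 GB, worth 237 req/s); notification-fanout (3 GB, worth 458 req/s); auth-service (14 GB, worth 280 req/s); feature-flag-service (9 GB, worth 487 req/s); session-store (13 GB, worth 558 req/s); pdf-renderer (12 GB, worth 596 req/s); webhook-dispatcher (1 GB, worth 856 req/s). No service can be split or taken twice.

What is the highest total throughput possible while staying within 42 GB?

3859

The ratio heuristic lands on rate-limiter + metrics-collector + notification-fanout + feature-flag-service + pdf-renderer + webhook-dispatcher (3788) but leaves 4 GB idle.
Dropping feature-flag-service frees 9 GB; slotting in session-store (13 GB) lifts the total to 3859 at 42 GB.
Nothing else within 42 GB beats 3859.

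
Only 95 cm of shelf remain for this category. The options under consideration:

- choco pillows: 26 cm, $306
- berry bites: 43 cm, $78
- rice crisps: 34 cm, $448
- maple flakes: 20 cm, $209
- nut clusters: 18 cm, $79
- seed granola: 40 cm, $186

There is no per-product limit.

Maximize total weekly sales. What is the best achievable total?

1202

Choco pillows + 2×rice crisps uses 94 of the 95 cm and totals 1202.
Nothing else within 95 cm beats 1202.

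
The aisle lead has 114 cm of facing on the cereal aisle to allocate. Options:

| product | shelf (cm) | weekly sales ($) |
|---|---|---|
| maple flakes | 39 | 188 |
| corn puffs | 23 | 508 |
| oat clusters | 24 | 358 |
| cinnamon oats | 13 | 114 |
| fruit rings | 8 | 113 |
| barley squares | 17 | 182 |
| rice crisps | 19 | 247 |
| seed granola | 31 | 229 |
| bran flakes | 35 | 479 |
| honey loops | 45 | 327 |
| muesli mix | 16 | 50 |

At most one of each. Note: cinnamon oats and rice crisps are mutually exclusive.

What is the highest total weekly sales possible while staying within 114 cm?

1705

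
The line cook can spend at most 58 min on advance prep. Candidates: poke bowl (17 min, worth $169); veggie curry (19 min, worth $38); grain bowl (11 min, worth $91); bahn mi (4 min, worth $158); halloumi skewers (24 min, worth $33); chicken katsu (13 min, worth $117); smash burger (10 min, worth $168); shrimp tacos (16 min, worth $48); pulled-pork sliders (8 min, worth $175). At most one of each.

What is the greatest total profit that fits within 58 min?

787

Best packing: poke bowl + bahn mi + chicken katsu + smash burger + pulled-pork sliders — 52 min, 787 total.
Next best is poke bowl + grain bowl + bahn mi + smash burger + pulled-pork sliders at 761 (50 min) — short by 26.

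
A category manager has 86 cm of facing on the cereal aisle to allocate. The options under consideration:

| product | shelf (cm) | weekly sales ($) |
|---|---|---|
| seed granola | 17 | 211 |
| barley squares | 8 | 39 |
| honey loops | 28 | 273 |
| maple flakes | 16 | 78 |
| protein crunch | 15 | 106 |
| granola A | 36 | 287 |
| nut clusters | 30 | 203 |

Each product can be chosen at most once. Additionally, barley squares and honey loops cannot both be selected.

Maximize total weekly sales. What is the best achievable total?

Taking seed granola + honey loops + granola A: 81 cm used, 771 in weekly sales.
The spare 5 cm is too small for any remaining product, and no feasible exchange beats 771.

771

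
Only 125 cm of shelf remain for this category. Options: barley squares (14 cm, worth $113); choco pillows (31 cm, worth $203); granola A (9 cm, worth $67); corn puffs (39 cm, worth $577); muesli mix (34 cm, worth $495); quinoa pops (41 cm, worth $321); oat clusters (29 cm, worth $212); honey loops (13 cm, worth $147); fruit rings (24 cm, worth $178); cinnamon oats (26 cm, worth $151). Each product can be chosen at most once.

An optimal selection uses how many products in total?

Best achievable weekly sales is 1510.
For example barley squares + corn puffs + muesli mix + honey loops + fruit rings achieves it, using 124 cm.
Any selection reaching 1510 contains exactly 5 products.

5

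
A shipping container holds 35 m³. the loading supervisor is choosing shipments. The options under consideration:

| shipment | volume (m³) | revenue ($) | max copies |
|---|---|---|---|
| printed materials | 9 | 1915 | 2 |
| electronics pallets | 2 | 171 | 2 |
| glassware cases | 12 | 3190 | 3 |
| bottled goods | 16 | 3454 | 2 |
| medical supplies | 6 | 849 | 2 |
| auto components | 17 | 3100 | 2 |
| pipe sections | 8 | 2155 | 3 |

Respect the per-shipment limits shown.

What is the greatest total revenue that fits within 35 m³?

8706

Ranking by ratio (revenue/m³): pipe sections 269.38, glassware cases 265.83, bottled goods 215.88, printed materials 212.78.
A density-first pass picks printed materials + electronics pallets + 3×pipe sections — 8551 at 35 m³.
The 25 m³ tied up in printed materials and 2×pipe sections is better spent on 2×glassware cases — total rises to 8706 (34 m³).
No other feasible combination exceeds 8706.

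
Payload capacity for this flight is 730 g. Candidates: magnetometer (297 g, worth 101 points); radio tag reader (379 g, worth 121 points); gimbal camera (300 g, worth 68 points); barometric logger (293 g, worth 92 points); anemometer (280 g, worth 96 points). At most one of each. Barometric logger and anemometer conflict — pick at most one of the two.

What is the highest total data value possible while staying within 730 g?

222

Filling by ratio: magnetometer + anemometer for 197, with 153 g left unused.
The 280 g tied up in anemometer is better spent on radio tag reader — total rises to 222 (676 g).
Next best is radio tag reader + anemometer at 217 (659 g) — short by 5.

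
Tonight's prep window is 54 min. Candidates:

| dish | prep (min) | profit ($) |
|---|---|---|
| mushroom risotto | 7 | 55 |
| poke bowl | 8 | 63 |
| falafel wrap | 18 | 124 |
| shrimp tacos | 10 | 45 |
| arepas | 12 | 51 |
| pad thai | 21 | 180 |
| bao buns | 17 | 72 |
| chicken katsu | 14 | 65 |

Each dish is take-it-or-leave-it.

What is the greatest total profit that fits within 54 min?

422

Density check — pad thai 8.57, poke bowl 7.88, mushroom risotto 7.86 are the best per min.
Taking mushroom risotto + poke bowl + falafel wrap + pad thai: 54 min used, 422 in profit.
An exhaustive check of the 256 subsets confirms 422.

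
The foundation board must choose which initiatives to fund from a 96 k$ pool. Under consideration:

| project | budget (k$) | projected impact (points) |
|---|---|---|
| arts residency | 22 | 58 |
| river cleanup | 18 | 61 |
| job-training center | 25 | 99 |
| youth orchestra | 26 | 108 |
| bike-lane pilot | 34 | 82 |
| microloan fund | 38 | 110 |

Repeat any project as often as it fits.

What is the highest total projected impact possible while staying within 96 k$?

Taking river cleanup + 3×youth orchestra: 96 k$ used, 385 in projected impact.
Every other selection either busts 96 k$ or fails to beat 385.

385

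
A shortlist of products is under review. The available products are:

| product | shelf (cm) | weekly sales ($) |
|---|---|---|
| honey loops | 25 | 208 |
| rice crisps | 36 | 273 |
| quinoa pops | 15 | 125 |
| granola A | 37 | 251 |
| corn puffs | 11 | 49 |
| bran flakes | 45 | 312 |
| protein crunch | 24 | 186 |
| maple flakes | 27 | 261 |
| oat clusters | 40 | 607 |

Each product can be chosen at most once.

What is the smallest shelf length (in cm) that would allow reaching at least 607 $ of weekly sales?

40

Look for the lowest-shelf combination reaching 607.
Taking oat clusters gives 607 (≥ 607) for 40 cm.
No combination under 40 cm hits 607.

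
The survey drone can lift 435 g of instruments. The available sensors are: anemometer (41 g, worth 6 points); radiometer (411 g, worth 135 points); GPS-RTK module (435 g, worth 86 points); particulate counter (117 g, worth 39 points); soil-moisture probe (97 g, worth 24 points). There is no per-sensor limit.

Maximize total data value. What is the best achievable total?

135

Greedy by ratio would take 2×anemometer + 3×particulate counter: 433 g used, total 129.
Dropping 2×anemometer and 3×particulate counter frees 433 g; slotting in radiometer (411 g) lifts the total to 135 at 411 g.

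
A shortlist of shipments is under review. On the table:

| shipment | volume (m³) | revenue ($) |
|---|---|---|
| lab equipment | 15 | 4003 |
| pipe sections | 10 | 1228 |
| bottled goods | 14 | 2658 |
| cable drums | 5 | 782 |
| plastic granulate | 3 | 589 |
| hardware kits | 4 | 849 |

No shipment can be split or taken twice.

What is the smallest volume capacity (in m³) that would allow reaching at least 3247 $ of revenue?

15

Need the lightest bundle worth ≥ 3247.
lab equipment: 4003 revenue at 15 m³.
Any bundle with less than 15 m³ falls short of 3247.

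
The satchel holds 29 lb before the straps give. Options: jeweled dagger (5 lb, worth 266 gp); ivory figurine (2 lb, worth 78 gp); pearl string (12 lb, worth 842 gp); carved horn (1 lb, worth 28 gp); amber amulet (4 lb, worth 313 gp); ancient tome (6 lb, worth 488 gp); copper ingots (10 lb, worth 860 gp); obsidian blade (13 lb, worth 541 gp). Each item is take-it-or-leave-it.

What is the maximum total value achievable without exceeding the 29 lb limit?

2218

By value per lb: copper ingots 86.00, ancient tome 81.33, amber amulet 78.25 lead.
Greedy by ratio would take jeweled dagger + ivory figurine + carved horn + amber amulet + ancient tome + copper ingots: 28 lb used, total 2033.
The 11 lb tied up in jeweled dagger and ivory figurine and amber amulet is better spent on pearl string — total rises to 2218 (29 lb).
Nothing else within 29 lb beats 2218.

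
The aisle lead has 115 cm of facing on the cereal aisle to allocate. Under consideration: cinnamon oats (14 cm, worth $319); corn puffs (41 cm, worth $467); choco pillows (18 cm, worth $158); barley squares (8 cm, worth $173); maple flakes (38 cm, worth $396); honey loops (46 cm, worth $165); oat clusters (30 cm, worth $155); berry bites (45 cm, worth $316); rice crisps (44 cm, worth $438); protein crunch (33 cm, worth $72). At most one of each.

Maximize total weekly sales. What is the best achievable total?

Filling by ratio: cinnamon oats + corn puffs + barley squares + maple flakes for 1355, with 14 cm left unused.
Replace maple flakes with rice crisps: the trade gains 42 net, giving 1397 at 107 cm.
Next best is cinnamon oats + corn puffs + barley squares + maple flakes at 1355 (101 cm) — short by 42.

1397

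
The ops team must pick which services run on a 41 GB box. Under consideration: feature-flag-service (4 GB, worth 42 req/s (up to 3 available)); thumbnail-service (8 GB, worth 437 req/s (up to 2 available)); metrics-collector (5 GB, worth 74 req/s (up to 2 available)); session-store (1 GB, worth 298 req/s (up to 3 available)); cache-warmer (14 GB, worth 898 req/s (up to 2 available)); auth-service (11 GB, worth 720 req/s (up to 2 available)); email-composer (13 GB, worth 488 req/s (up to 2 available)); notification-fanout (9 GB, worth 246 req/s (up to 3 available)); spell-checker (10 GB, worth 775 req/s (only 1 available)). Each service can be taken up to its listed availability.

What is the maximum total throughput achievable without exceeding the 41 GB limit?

3465

The ratio heuristic lands on metrics-collector + 3×session-store + 2×auth-service + spell-checker (3183) but leaves 1 GB idle.
Replace metrics-collector and 2×auth-service with 2×cache-warmer: the trade gains 282 net, giving 3465 at 41 GB.
No other feasible combination exceeds 3465.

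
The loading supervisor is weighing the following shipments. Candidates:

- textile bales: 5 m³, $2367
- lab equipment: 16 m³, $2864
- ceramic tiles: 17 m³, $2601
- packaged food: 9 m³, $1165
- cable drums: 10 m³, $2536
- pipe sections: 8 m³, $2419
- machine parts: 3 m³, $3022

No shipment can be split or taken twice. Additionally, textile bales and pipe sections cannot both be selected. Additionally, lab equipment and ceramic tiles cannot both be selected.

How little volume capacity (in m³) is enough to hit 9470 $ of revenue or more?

34

Minimise m³ subject to total revenue ≥ 9470.
Taking textile bales + lab equipment + cable drums + machine parts gives 10789 (≥ 9470) for 34 m³.
Below 34 m³ the best achievable stays under 9470.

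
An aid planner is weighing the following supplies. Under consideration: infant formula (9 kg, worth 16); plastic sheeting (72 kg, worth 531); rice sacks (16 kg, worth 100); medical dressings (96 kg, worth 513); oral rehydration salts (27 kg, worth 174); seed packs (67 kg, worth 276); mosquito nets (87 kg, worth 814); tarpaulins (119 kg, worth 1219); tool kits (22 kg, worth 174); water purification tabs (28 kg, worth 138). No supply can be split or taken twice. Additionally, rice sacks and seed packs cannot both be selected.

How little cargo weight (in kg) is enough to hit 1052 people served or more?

119

Minimise kg subject to total people served ≥ 1052.
tarpaulins: 1219 people served at 119 kg.
Any bundle with less than 119 kg falls short of 1052.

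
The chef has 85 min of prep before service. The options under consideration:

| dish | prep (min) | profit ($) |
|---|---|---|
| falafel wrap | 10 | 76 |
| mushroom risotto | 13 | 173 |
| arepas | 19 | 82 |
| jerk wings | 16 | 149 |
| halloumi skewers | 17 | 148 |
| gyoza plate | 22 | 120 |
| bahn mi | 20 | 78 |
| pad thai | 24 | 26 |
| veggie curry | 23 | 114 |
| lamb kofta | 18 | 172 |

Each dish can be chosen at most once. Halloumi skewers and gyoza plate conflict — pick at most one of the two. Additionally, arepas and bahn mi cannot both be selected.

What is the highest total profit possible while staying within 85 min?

Density check — mushroom risotto 13.31, lamb kofta 9.56, jerk wings 9.31, halloumi skewers 8.71 are the best per min.
Greedy by ratio would take falafel wrap + mushroom risotto + jerk wings + halloumi skewers + lamb kofta: 74 min used, total 718.
Replace falafel wrap with arepas: the trade gains 6 net, giving 724 at 83 min.
That's the maximum — no feasible swap from here does better than 724.

724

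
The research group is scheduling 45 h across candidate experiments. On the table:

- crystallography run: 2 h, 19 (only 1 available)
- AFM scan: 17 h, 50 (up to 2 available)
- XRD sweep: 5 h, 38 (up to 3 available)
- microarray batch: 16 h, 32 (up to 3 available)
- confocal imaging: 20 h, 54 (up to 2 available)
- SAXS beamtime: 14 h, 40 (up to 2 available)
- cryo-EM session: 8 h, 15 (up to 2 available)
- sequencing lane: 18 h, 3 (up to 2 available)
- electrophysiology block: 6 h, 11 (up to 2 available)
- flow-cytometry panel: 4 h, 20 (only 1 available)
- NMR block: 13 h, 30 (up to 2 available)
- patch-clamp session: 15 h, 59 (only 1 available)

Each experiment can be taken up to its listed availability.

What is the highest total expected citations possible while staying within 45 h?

227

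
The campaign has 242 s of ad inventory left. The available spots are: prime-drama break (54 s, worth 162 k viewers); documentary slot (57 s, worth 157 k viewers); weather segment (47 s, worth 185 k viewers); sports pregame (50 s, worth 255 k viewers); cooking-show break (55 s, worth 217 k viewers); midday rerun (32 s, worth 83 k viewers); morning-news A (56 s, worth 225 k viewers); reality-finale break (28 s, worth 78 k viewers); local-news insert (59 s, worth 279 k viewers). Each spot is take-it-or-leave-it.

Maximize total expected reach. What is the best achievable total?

1022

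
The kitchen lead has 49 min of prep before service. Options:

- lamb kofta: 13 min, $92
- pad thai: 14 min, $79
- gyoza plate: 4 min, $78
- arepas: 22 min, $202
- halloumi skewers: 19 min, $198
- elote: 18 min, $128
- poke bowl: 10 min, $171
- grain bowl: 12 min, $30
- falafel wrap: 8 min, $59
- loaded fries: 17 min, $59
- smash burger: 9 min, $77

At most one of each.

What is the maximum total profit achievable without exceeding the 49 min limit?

Density check — gyoza plate 19.50, poke bowl 17.10, halloumi skewers 10.42 are the best per min.
A density-first pass picks gyoza plate + halloumi skewers + poke bowl + smash burger — 524 at 42 min.
Dropping halloumi skewers and smash burger frees 28 min; slotting in lamb kofta + arepas (35 min) lifts the total to 543 at 49 min.

543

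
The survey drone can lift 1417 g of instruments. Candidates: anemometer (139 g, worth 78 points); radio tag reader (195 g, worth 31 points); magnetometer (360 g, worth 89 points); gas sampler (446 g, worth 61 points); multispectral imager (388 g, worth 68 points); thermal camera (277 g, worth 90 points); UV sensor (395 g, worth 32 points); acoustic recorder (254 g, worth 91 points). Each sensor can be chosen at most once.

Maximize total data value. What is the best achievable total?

379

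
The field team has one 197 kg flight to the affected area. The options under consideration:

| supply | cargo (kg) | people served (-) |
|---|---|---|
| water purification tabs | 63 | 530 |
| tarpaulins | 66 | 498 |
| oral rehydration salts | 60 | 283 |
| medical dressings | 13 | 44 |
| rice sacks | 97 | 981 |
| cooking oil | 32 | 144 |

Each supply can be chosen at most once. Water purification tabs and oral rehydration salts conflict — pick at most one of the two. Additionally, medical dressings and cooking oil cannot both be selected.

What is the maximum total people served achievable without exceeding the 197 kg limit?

Ranking by ratio (people served/kg): rice sacks 10.11, water purification tabs 8.41, tarpaulins 7.55.
The ratio ordering already packs tightly: water purification tabs + rice sacks + cooking oil, 192 kg, 1655.
The closest alternative, tarpaulins + rice sacks + cooking oil, reaches only 1623.

1655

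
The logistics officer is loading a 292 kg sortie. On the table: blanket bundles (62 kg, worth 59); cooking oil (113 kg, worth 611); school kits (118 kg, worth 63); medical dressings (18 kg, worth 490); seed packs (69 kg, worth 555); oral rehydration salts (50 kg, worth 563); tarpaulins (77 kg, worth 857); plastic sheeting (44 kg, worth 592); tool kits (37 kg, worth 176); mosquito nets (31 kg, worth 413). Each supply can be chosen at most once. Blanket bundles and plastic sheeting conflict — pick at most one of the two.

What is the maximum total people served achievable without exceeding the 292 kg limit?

3470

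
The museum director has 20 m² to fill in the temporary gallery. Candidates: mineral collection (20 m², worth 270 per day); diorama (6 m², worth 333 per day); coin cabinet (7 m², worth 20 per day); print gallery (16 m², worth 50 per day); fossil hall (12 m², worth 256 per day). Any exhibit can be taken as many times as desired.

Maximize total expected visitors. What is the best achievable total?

Density check — diorama 55.50, fossil hall 21.33, mineral collection 13.50, print gallery 3.12 are the best per m².
The ratio ordering already packs tightly: 3×diorama, 18 m², 999.
Every other selection either busts 20 m² or fails to beat 999.

999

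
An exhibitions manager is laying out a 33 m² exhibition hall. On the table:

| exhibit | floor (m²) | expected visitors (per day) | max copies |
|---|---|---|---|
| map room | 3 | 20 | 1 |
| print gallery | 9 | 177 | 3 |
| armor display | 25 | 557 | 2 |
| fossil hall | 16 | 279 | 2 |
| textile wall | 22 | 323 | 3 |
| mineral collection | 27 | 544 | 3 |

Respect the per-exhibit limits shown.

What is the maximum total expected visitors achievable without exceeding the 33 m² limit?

Density check — armor display 22.28, mineral collection 20.15, print gallery 19.67 are the best per m².
Map room + armor display uses 28 of the 33 m² and totals 577.
No other feasible combination exceeds 577.

577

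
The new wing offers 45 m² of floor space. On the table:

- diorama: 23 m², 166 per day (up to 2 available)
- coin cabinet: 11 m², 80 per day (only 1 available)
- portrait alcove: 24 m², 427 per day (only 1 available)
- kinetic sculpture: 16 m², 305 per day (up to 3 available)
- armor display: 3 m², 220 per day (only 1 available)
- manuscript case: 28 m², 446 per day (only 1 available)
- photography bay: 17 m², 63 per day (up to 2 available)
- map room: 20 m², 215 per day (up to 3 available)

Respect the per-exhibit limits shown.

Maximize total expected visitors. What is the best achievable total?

A density-first pass picks 2×kinetic sculpture + armor display — 830 at 35 m².
Dropping kinetic sculpture frees 16 m²; slotting in portrait alcove (24 m²) lifts the total to 952 at 43 m².

952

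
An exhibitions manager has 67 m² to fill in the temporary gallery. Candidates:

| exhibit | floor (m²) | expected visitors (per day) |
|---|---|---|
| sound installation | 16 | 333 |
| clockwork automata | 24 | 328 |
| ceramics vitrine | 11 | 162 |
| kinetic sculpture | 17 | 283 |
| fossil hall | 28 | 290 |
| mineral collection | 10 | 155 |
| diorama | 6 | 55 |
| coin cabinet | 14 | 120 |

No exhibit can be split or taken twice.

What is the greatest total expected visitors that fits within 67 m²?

1099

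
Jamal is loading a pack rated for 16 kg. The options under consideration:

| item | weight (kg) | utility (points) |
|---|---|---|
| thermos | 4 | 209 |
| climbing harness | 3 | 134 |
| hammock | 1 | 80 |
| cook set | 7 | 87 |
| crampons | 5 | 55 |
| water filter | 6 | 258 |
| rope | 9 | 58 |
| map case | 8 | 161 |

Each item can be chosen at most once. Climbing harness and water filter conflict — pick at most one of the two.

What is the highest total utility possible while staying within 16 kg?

Taking thermos + hammock + crampons + water filter: 16 kg used, 602 in utility.
No other feasible combination exceeds 602.

602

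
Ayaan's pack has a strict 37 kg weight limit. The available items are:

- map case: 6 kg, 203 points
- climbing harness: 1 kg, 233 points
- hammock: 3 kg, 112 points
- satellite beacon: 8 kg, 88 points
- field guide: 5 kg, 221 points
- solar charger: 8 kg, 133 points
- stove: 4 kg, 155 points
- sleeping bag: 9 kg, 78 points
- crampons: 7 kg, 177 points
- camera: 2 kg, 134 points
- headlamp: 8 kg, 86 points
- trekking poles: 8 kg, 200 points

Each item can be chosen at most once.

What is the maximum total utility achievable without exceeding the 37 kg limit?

1435

Map case + climbing harness + hammock + field guide + stove + crampons + camera + trekking poles uses 36 of the 37 kg and totals 1435.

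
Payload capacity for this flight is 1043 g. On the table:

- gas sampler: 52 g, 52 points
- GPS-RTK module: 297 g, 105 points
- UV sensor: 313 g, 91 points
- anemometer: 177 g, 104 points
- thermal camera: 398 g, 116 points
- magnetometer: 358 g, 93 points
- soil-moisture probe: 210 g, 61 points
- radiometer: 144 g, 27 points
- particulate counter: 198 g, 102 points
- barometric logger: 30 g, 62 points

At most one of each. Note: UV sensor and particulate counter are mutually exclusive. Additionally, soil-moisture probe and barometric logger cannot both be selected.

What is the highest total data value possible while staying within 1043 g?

463

Taking gas sampler + anemometer + thermal camera + radiometer + particulate counter + barometric logger: 999 g used, 463 in data value.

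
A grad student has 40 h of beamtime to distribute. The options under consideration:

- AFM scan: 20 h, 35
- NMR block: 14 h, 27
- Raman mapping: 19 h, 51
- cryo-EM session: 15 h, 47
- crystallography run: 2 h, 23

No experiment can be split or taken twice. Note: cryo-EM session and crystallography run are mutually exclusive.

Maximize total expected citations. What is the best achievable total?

101

Ranking by ratio (expected citations/h): crystallography run 11.50, cryo-EM session 3.13, Raman mapping 2.68, NMR block 1.93.
NMR block + Raman mapping + crystallography run uses 35 of the 40 h and totals 101.
The closest alternative, Raman mapping + cryo-EM session, reaches only 98.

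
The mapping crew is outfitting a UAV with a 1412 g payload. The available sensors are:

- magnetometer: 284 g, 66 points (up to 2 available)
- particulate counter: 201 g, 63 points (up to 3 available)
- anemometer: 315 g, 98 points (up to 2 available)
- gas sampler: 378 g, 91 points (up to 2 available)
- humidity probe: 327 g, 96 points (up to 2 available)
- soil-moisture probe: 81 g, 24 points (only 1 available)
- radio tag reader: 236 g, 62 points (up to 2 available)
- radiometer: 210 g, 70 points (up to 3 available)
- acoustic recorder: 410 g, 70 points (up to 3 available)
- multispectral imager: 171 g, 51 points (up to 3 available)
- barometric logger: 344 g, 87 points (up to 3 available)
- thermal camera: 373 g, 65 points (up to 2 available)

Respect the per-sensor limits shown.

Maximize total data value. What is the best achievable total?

By data value per g: radiometer 0.33, particulate counter 0.31, anemometer 0.31, multispectral imager 0.30 lead.
Best packing: 3×particulate counter + 3×radiometer + multispectral imager — 1404 g, 450 total.
That's the maximum — no swap from here does better than 450.

450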